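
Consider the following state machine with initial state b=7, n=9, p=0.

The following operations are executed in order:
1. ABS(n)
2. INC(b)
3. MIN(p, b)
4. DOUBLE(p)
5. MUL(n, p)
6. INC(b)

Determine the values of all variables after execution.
{b: 9, n: 0, p: 0}

Step-by-step execution:
Initial: b=7, n=9, p=0
After step 1 (ABS(n)): b=7, n=9, p=0
After step 2 (INC(b)): b=8, n=9, p=0
After step 3 (MIN(p, b)): b=8, n=9, p=0
After step 4 (DOUBLE(p)): b=8, n=9, p=0
After step 5 (MUL(n, p)): b=8, n=0, p=0
After step 6 (INC(b)): b=9, n=0, p=0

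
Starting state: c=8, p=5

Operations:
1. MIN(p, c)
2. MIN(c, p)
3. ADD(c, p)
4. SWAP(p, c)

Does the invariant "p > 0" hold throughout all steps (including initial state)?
Yes

The invariant holds at every step.

State at each step:
Initial: c=8, p=5
After step 1: c=8, p=5
After step 2: c=5, p=5
After step 3: c=10, p=5
After step 4: c=5, p=10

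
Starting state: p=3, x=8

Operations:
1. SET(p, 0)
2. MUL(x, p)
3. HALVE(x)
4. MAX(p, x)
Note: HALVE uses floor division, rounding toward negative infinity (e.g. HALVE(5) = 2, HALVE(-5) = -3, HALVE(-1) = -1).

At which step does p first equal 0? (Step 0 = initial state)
Step 1

Tracing p:
Initial: p = 3
After step 1: p = 0 ← first occurrence
After step 2: p = 0
After step 3: p = 0
After step 4: p = 0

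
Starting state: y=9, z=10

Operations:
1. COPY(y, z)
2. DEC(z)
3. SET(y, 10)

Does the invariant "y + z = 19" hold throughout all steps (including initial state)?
No, violated after step 1

The invariant is violated after step 1.

State at each step:
Initial: y=9, z=10
After step 1: y=10, z=10
After step 2: y=10, z=9
After step 3: y=10, z=9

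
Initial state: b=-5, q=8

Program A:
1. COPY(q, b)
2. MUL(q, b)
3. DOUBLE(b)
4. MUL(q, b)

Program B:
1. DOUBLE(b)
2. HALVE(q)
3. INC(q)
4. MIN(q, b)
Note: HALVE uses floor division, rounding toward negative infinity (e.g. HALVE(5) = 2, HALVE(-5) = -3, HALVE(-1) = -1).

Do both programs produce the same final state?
No

Program A final state: b=-10, q=-250
Program B final state: b=-10, q=-10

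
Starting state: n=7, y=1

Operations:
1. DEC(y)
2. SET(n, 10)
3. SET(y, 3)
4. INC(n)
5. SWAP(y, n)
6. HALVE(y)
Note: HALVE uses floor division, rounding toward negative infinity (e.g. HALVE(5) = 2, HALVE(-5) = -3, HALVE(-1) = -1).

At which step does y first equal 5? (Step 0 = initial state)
Step 6

Tracing y:
Initial: y = 1
After step 1: y = 0
After step 2: y = 0
After step 3: y = 3
After step 4: y = 3
After step 5: y = 11
After step 6: y = 5 ← first occurrence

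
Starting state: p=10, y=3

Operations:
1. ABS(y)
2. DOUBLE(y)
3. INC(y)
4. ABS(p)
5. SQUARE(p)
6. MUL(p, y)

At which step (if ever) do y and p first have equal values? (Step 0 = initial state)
Never

y and p never become equal during execution.

Comparing values at each step:
Initial: y=3, p=10
After step 1: y=3, p=10
After step 2: y=6, p=10
After step 3: y=7, p=10
After step 4: y=7, p=10
After step 5: y=7, p=100
After step 6: y=7, p=700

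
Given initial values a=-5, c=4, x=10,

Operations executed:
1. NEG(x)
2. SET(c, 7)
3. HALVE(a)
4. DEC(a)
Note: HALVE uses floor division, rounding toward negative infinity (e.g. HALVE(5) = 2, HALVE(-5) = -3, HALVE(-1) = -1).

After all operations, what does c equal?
c = 7

Tracing execution:
Step 1: NEG(x) → c = 4
Step 2: SET(c, 7) → c = 7
Step 3: HALVE(a) → c = 7
Step 4: DEC(a) → c = 7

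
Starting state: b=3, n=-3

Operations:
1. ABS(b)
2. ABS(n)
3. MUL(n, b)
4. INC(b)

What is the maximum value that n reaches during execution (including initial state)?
9

Values of n at each step:
Initial: n = -3
After step 1: n = -3
After step 2: n = 3
After step 3: n = 9 ← maximum
After step 4: n = 9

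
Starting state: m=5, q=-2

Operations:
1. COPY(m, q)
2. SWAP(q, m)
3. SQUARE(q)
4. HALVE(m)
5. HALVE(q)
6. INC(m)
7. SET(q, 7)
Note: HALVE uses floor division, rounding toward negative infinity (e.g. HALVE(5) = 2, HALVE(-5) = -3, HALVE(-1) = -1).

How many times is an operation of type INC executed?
1

Counting INC operations:
Step 6: INC(m) ← INC
Total: 1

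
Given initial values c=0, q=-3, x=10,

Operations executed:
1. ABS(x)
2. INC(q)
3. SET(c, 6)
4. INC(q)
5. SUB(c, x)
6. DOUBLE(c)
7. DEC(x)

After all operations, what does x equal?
x = 9

Tracing execution:
Step 1: ABS(x) → x = 10
Step 2: INC(q) → x = 10
Step 3: SET(c, 6) → x = 10
Step 4: INC(q) → x = 10
Step 5: SUB(c, x) → x = 10
Step 6: DOUBLE(c) → x = 10
Step 7: DEC(x) → x = 9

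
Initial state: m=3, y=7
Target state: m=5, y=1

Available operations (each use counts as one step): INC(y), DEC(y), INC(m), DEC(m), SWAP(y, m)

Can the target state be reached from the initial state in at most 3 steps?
No

The target state cannot be reached within 3 steps.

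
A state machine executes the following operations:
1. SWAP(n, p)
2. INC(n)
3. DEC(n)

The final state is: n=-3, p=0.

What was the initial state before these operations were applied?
n=0, p=-3

Working backwards:
Final state: n=-3, p=0
Before step 3 (DEC(n)): n=-2, p=0
Before step 2 (INC(n)): n=-3, p=0
Before step 1 (SWAP(n, p)): n=0, p=-3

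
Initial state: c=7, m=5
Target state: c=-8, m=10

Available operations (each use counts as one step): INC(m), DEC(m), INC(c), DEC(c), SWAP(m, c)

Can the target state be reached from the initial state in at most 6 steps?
No

The target state cannot be reached within 6 steps.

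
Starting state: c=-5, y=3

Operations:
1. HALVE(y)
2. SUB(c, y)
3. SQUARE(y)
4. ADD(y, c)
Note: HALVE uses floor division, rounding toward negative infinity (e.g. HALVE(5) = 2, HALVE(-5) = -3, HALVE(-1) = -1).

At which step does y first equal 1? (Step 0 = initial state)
Step 1

Tracing y:
Initial: y = 3
After step 1: y = 1 ← first occurrence
After step 2: y = 1
After step 3: y = 1
After step 4: y = -5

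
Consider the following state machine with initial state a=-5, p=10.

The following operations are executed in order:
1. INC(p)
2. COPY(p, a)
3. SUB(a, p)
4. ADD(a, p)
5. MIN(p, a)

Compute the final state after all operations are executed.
{a: -5, p: -5}

Step-by-step execution:
Initial: a=-5, p=10
After step 1 (INC(p)): a=-5, p=11
After step 2 (COPY(p, a)): a=-5, p=-5
After step 3 (SUB(a, p)): a=0, p=-5
After step 4 (ADD(a, p)): a=-5, p=-5
After step 5 (MIN(p, a)): a=-5, p=-5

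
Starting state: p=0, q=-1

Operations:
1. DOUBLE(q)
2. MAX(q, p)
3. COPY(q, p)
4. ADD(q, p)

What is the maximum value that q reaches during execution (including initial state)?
0

Values of q at each step:
Initial: q = -1
After step 1: q = -2
After step 2: q = 0 ← maximum
After step 3: q = 0
After step 4: q = 0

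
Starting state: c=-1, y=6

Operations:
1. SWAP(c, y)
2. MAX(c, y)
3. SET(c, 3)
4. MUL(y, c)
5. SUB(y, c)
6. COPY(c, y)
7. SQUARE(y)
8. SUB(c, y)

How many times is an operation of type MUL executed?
1

Counting MUL operations:
Step 4: MUL(y, c) ← MUL
Total: 1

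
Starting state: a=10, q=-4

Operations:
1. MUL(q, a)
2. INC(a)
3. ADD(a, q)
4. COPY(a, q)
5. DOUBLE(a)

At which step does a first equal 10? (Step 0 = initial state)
Step 0

Tracing a:
Initial: a = 10 ← first occurrence
After step 1: a = 10
After step 2: a = 11
After step 3: a = -29
After step 4: a = -40
After step 5: a = -80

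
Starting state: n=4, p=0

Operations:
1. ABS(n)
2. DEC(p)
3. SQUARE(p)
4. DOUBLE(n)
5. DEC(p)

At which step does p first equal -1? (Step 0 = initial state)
Step 2

Tracing p:
Initial: p = 0
After step 1: p = 0
After step 2: p = -1 ← first occurrence
After step 3: p = 1
After step 4: p = 1
After step 5: p = 0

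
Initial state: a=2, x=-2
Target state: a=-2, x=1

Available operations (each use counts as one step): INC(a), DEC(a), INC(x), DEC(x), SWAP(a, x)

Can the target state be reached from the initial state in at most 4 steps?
Yes

Path (2 steps): DEC(a) → SWAP(a, x)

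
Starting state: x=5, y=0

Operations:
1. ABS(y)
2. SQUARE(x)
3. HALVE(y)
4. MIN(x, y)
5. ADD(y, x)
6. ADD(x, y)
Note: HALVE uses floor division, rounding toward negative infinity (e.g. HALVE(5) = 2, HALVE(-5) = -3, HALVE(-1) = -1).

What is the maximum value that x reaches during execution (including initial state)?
25

Values of x at each step:
Initial: x = 5
After step 1: x = 5
After step 2: x = 25 ← maximum
After step 3: x = 25
After step 4: x = 0
After step 5: x = 0
After step 6: x = 0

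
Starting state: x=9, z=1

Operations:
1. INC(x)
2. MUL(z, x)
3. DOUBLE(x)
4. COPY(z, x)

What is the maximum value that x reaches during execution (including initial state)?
20

Values of x at each step:
Initial: x = 9
After step 1: x = 10
After step 2: x = 10
After step 3: x = 20 ← maximum
After step 4: x = 20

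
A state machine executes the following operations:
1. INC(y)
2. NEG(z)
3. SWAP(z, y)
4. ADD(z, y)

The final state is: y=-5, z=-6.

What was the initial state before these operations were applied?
y=-2, z=5

Working backwards:
Final state: y=-5, z=-6
Before step 4 (ADD(z, y)): y=-5, z=-1
Before step 3 (SWAP(z, y)): y=-1, z=-5
Before step 2 (NEG(z)): y=-1, z=5
Before step 1 (INC(y)): y=-2, z=5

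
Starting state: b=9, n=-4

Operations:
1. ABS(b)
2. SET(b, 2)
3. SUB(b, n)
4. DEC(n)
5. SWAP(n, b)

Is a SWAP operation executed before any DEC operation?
No

First SWAP: step 5
First DEC: step 4
Since 5 > 4, DEC comes first.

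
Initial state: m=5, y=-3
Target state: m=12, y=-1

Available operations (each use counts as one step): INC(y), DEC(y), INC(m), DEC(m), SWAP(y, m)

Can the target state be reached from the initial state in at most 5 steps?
No

The target state cannot be reached within 5 steps.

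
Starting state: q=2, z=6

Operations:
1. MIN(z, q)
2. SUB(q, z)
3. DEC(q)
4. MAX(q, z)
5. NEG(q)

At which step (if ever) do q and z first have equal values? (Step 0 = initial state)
Step 1

q and z first become equal after step 1.

Comparing values at each step:
Initial: q=2, z=6
After step 1: q=2, z=2 ← equal!
After step 2: q=0, z=2
After step 3: q=-1, z=2
After step 4: q=2, z=2 ← equal!
After step 5: q=-2, z=2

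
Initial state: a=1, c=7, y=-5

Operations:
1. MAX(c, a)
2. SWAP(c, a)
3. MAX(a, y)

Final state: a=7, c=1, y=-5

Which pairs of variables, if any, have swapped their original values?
(c, a)

Comparing initial and final values:
y: -5 → -5
c: 7 → 1
a: 1 → 7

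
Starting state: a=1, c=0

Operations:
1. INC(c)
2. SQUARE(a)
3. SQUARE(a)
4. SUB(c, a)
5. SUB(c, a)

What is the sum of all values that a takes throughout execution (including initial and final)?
6

Values of a at each step:
Initial: a = 1
After step 1: a = 1
After step 2: a = 1
After step 3: a = 1
After step 4: a = 1
After step 5: a = 1
Sum = 1 + 1 + 1 + 1 + 1 + 1 = 6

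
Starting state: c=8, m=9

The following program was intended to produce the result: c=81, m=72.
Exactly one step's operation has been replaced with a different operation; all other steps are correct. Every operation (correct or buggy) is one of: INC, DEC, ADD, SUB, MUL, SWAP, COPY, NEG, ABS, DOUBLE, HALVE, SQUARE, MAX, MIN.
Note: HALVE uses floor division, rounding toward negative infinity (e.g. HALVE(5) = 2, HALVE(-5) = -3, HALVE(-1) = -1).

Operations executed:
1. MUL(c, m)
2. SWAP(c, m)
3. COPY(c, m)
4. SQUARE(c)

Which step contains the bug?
Step 3

Trace with buggy code:
Initial: c=8, m=9
After step 1: c=72, m=9
After step 2: c=9, m=72
After step 3: c=72, m=72
After step 4: c=5184, m=72
Actual final c=5184, m=72 ≠ expected c=81, m=72.
Step 3 is the only position where a single-operation replacement can produce the expected result.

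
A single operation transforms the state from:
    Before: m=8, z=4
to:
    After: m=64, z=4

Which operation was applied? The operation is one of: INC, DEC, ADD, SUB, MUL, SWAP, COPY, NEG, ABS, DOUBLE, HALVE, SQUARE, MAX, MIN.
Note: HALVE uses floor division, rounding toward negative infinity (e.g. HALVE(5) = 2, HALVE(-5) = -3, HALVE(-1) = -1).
SQUARE(m)

Analyzing the change:
Before: m=8, z=4
After: m=64, z=4
Variable m changed from 8 to 64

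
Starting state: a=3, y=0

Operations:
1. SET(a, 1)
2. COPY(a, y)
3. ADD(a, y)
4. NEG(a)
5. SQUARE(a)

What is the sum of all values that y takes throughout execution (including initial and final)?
0

Values of y at each step:
Initial: y = 0
After step 1: y = 0
After step 2: y = 0
After step 3: y = 0
After step 4: y = 0
After step 5: y = 0
Sum = 0 + 0 + 0 + 0 + 0 + 0 = 0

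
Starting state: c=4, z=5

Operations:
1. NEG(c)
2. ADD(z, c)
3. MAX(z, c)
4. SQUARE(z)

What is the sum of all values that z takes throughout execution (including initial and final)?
13

Values of z at each step:
Initial: z = 5
After step 1: z = 5
After step 2: z = 1
After step 3: z = 1
After step 4: z = 1
Sum = 5 + 5 + 1 + 1 + 1 = 13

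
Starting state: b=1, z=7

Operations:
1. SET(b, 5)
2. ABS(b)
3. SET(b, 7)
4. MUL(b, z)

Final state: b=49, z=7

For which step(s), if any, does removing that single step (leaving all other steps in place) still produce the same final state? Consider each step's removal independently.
Step(s) 1, 2

Testing removal of each single step:
Without step 1: final = b=49, z=7 (same)
Without step 2: final = b=49, z=7 (same)
Without step 3: final = b=35, z=7 (different)
Without step 4: final = b=7, z=7 (different)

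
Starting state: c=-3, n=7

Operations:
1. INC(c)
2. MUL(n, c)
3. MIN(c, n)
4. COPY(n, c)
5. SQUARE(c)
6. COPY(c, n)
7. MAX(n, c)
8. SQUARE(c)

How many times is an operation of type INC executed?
1

Counting INC operations:
Step 1: INC(c) ← INC
Total: 1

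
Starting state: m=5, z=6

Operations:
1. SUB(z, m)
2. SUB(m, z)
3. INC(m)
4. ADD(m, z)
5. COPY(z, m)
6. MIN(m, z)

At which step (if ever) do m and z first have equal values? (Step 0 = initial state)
Step 5

m and z first become equal after step 5.

Comparing values at each step:
Initial: m=5, z=6
After step 1: m=5, z=1
After step 2: m=4, z=1
After step 3: m=5, z=1
After step 4: m=6, z=1
After step 5: m=6, z=6 ← equal!
After step 6: m=6, z=6 ← equal!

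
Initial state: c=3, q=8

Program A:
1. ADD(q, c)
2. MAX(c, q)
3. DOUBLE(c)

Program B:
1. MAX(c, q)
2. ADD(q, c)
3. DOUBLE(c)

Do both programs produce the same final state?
No

Program A final state: c=22, q=11
Program B final state: c=16, q=16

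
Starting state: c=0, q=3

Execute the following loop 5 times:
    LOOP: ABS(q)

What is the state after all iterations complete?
c=0, q=3

Iteration trace:
Start: c=0, q=3
After iteration 1: c=0, q=3
After iteration 2: c=0, q=3
After iteration 3: c=0, q=3
After iteration 4: c=0, q=3
After iteration 5: c=0, q=3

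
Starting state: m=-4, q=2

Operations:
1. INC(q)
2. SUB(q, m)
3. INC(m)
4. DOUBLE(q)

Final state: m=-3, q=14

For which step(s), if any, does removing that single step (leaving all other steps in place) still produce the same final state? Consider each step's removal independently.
None - removing any single step changes the final result

Testing removal of each single step:
Without step 1: final = m=-3, q=12 (different)
Without step 2: final = m=-3, q=6 (different)
Without step 3: final = m=-4, q=14 (different)
Without step 4: final = m=-3, q=7 (different)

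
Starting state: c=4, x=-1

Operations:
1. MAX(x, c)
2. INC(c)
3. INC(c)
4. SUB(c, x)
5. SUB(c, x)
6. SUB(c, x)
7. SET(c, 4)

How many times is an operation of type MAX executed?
1

Counting MAX operations:
Step 1: MAX(x, c) ← MAX
Total: 1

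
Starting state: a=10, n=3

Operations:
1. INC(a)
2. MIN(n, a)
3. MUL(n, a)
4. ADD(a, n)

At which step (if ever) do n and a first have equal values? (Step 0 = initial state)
Never

n and a never become equal during execution.

Comparing values at each step:
Initial: n=3, a=10
After step 1: n=3, a=11
After step 2: n=3, a=11
After step 3: n=33, a=11
After step 4: n=33, a=44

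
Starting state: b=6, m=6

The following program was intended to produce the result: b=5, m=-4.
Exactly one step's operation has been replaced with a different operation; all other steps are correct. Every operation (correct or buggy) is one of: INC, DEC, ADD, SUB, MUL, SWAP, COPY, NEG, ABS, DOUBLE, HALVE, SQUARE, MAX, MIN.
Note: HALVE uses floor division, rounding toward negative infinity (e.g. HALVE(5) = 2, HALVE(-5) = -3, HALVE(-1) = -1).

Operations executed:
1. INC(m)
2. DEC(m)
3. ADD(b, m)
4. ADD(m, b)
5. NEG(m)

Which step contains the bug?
Step 1

Trace with buggy code:
Initial: b=6, m=6
After step 1: b=6, m=7
After step 2: b=6, m=6
After step 3: b=12, m=6
After step 4: b=12, m=18
After step 5: b=12, m=-18
Actual final b=12, m=-18 ≠ expected b=5, m=-4.
Step 1 is the only position where a single-operation replacement can produce the expected result.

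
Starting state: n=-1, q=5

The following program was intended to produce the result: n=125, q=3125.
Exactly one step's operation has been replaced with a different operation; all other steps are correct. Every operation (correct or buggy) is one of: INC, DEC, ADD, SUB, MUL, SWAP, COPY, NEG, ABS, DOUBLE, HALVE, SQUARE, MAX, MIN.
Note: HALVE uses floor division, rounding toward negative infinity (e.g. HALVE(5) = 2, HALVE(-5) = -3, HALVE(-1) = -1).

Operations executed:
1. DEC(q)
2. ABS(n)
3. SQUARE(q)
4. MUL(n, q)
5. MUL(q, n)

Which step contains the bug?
Step 1

Trace with buggy code:
Initial: n=-1, q=5
After step 1: n=-1, q=4
After step 2: n=1, q=4
After step 3: n=1, q=16
After step 4: n=16, q=16
After step 5: n=16, q=256
Actual final n=16, q=256 ≠ expected n=125, q=3125.
Step 1 is the only position where a single-operation replacement can produce the expected result.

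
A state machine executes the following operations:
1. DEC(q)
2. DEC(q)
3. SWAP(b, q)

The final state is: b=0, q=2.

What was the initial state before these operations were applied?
b=2, q=2

Working backwards:
Final state: b=0, q=2
Before step 3 (SWAP(b, q)): b=2, q=0
Before step 2 (DEC(q)): b=2, q=1
Before step 1 (DEC(q)): b=2, q=2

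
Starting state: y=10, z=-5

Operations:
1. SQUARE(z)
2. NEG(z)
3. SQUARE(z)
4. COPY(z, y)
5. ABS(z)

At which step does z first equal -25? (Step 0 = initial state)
Step 2

Tracing z:
Initial: z = -5
After step 1: z = 25
After step 2: z = -25 ← first occurrence
After step 3: z = 625
After step 4: z = 10
After step 5: z = 10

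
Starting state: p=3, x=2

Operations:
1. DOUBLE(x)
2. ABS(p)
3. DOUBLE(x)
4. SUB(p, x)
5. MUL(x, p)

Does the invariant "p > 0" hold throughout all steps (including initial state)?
No, violated after step 4

The invariant is violated after step 4.

State at each step:
Initial: p=3, x=2
After step 1: p=3, x=4
After step 2: p=3, x=4
After step 3: p=3, x=8
After step 4: p=-5, x=8
After step 5: p=-5, x=-40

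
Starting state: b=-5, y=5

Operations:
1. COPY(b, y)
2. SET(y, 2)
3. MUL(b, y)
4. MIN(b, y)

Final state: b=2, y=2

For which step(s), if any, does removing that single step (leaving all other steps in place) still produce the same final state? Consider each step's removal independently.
Step(s) 3

Testing removal of each single step:
Without step 1: final = b=-10, y=2 (different)
Without step 2: final = b=5, y=5 (different)
Without step 3: final = b=2, y=2 (same)
Without step 4: final = b=10, y=2 (different)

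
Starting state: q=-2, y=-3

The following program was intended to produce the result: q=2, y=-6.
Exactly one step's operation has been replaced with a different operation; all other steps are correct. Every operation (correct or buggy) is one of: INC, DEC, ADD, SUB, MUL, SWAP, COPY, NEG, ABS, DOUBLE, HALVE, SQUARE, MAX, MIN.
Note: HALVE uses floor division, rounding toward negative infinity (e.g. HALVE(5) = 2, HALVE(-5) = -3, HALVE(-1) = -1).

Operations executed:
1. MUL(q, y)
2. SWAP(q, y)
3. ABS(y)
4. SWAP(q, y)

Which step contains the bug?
Step 1

Trace with buggy code:
Initial: q=-2, y=-3
After step 1: q=6, y=-3
After step 2: q=-3, y=6
After step 3: q=-3, y=6
After step 4: q=6, y=-3
Actual final q=6, y=-3 ≠ expected q=2, y=-6.
Step 1 is the only position where a single-operation replacement can produce the expected result.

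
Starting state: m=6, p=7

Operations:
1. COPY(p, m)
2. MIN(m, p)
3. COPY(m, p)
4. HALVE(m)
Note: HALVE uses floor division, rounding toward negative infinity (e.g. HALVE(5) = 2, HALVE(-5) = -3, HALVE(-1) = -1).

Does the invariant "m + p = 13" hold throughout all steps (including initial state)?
No, violated after step 1

The invariant is violated after step 1.

State at each step:
Initial: m=6, p=7
After step 1: m=6, p=6
After step 2: m=6, p=6
After step 3: m=6, p=6
After step 4: m=3, p=6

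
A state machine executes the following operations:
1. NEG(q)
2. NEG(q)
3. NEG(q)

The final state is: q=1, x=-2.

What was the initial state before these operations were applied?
q=-1, x=-2

Working backwards:
Final state: q=1, x=-2
Before step 3 (NEG(q)): q=-1, x=-2
Before step 2 (NEG(q)): q=1, x=-2
Before step 1 (NEG(q)): q=-1, x=-2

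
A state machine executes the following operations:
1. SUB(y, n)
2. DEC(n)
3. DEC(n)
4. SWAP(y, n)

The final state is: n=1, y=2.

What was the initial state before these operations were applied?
n=4, y=5

Working backwards:
Final state: n=1, y=2
Before step 4 (SWAP(y, n)): n=2, y=1
Before step 3 (DEC(n)): n=3, y=1
Before step 2 (DEC(n)): n=4, y=1
Before step 1 (SUB(y, n)): n=4, y=5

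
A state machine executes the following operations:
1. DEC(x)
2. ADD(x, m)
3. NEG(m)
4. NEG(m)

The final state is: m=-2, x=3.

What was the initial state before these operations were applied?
m=-2, x=6

Working backwards:
Final state: m=-2, x=3
Before step 4 (NEG(m)): m=2, x=3
Before step 3 (NEG(m)): m=-2, x=3
Before step 2 (ADD(x, m)): m=-2, x=5
Before step 1 (DEC(x)): m=-2, x=6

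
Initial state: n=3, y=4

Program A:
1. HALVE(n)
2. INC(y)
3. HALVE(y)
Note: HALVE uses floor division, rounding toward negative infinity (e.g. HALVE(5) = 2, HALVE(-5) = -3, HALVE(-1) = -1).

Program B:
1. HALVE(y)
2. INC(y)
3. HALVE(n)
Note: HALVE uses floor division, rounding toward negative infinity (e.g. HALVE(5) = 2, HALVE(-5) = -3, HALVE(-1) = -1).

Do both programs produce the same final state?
No

Program A final state: n=1, y=2
Program B final state: n=1, y=3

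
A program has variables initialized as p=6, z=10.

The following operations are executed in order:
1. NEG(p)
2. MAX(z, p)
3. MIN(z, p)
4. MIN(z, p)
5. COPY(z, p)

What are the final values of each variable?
{p: -6, z: -6}

Step-by-step execution:
Initial: p=6, z=10
After step 1 (NEG(p)): p=-6, z=10
After step 2 (MAX(z, p)): p=-6, z=10
After step 3 (MIN(z, p)): p=-6, z=-6
After step 4 (MIN(z, p)): p=-6, z=-6
After step 5 (COPY(z, p)): p=-6, z=-6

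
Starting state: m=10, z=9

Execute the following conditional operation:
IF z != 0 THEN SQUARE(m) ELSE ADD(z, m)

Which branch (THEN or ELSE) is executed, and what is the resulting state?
Branch: THEN, Final state: m=100, z=9

Evaluating condition: z != 0
z = 9
Condition is True, so THEN branch executes
After SQUARE(m): m=100, z=9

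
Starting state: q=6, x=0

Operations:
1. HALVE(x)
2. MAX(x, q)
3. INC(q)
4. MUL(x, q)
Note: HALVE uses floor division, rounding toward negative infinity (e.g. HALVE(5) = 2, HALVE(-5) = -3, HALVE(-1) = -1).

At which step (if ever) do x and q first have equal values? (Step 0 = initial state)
Step 2

x and q first become equal after step 2.

Comparing values at each step:
Initial: x=0, q=6
After step 1: x=0, q=6
After step 2: x=6, q=6 ← equal!
After step 3: x=6, q=7
After step 4: x=42, q=7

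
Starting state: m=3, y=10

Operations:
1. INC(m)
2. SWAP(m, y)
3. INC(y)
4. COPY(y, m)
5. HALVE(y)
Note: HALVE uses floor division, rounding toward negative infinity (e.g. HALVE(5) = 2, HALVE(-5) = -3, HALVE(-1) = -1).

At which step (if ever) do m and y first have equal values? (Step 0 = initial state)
Step 4

m and y first become equal after step 4.

Comparing values at each step:
Initial: m=3, y=10
After step 1: m=4, y=10
After step 2: m=10, y=4
After step 3: m=10, y=5
After step 4: m=10, y=10 ← equal!
After step 5: m=10, y=5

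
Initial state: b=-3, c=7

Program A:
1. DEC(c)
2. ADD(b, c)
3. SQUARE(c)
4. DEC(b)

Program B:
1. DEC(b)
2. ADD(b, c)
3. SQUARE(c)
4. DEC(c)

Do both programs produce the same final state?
No

Program A final state: b=2, c=36
Program B final state: b=3, c=48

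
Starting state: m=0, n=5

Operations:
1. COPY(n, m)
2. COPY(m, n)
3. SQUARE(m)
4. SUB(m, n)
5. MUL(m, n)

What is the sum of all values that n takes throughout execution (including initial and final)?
5

Values of n at each step:
Initial: n = 5
After step 1: n = 0
After step 2: n = 0
After step 3: n = 0
After step 4: n = 0
After step 5: n = 0
Sum = 5 + 0 + 0 + 0 + 0 + 0 = 5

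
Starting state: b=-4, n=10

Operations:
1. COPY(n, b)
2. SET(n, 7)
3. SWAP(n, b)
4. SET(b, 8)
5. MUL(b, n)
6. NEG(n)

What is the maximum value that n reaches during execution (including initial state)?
10

Values of n at each step:
Initial: n = 10 ← maximum
After step 1: n = -4
After step 2: n = 7
After step 3: n = -4
After step 4: n = -4
After step 5: n = -4
After step 6: n = 4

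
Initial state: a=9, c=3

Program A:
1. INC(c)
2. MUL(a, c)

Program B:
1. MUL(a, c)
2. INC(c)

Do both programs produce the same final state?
No

Program A final state: a=36, c=4
Program B final state: a=27, c=4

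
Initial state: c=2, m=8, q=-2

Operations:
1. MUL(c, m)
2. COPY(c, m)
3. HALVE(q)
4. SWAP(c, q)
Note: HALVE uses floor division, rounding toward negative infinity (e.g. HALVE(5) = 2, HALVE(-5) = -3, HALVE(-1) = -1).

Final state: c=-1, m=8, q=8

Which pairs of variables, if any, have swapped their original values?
None

Comparing initial and final values:
q: -2 → 8
m: 8 → 8
c: 2 → -1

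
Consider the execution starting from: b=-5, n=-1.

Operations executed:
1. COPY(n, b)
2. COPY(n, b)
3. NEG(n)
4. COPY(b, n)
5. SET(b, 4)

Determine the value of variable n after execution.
n = 5

Tracing execution:
Step 1: COPY(n, b) → n = -5
Step 2: COPY(n, b) → n = -5
Step 3: NEG(n) → n = 5
Step 4: COPY(b, n) → n = 5
Step 5: SET(b, 4) → n = 5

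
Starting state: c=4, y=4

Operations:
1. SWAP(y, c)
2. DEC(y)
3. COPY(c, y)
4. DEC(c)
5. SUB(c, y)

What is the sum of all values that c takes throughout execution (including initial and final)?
16

Values of c at each step:
Initial: c = 4
After step 1: c = 4
After step 2: c = 4
After step 3: c = 3
After step 4: c = 2
After step 5: c = -1
Sum = 4 + 4 + 4 + 3 + 2 + -1 = 16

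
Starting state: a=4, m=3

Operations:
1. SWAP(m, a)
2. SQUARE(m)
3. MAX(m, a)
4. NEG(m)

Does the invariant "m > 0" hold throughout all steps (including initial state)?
No, violated after step 4

The invariant is violated after step 4.

State at each step:
Initial: a=4, m=3
After step 1: a=3, m=4
After step 2: a=3, m=16
After step 3: a=3, m=16
After step 4: a=3, m=-16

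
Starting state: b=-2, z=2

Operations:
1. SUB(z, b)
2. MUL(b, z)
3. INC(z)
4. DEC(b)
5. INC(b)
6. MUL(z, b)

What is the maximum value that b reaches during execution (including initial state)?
-2

Values of b at each step:
Initial: b = -2 ← maximum
After step 1: b = -2
After step 2: b = -8
After step 3: b = -8
After step 4: b = -9
After step 5: b = -8
After step 6: b = -8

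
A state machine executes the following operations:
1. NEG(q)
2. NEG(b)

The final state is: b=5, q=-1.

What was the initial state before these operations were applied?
b=-5, q=1

Working backwards:
Final state: b=5, q=-1
Before step 2 (NEG(b)): b=-5, q=-1
Before step 1 (NEG(q)): b=-5, q=1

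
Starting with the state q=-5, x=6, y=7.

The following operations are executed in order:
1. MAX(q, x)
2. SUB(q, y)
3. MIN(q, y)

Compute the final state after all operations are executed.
{q: -1, x: 6, y: 7}

Step-by-step execution:
Initial: q=-5, x=6, y=7
After step 1 (MAX(q, x)): q=6, x=6, y=7
After step 2 (SUB(q, y)): q=-1, x=6, y=7
After step 3 (MIN(q, y)): q=-1, x=6, y=7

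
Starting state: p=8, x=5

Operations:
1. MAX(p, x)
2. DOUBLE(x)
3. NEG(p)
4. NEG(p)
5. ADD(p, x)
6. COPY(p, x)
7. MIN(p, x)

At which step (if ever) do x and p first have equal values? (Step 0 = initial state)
Step 6

x and p first become equal after step 6.

Comparing values at each step:
Initial: x=5, p=8
After step 1: x=5, p=8
After step 2: x=10, p=8
After step 3: x=10, p=-8
After step 4: x=10, p=8
After step 5: x=10, p=18
After step 6: x=10, p=10 ← equal!
After step 7: x=10, p=10 ← equal!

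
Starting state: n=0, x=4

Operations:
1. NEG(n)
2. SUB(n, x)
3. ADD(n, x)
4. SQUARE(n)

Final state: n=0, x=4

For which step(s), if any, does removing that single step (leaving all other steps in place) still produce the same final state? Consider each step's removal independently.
Step(s) 1, 4

Testing removal of each single step:
Without step 1: final = n=0, x=4 (same)
Without step 2: final = n=16, x=4 (different)
Without step 3: final = n=16, x=4 (different)
Without step 4: final = n=0, x=4 (same)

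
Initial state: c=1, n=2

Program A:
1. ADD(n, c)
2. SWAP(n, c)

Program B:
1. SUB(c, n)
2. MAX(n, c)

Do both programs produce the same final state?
No

Program A final state: c=3, n=1
Program B final state: c=-1, n=2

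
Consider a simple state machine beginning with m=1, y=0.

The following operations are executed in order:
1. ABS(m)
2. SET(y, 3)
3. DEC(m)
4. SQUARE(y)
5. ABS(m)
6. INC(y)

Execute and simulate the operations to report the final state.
{m: 0, y: 10}

Step-by-step execution:
Initial: m=1, y=0
After step 1 (ABS(m)): m=1, y=0
After step 2 (SET(y, 3)): m=1, y=3
After step 3 (DEC(m)): m=0, y=3
After step 4 (SQUARE(y)): m=0, y=9
After step 5 (ABS(m)): m=0, y=9
After step 6 (INC(y)): m=0, y=10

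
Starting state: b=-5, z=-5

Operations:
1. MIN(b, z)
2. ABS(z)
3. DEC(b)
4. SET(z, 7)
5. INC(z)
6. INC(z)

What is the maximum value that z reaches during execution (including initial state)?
9

Values of z at each step:
Initial: z = -5
After step 1: z = -5
After step 2: z = 5
After step 3: z = 5
After step 4: z = 7
After step 5: z = 8
After step 6: z = 9 ← maximum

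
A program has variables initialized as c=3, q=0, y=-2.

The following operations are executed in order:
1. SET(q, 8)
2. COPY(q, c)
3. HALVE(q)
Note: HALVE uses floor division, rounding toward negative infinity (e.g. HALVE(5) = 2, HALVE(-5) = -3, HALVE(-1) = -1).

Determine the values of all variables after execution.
{c: 3, q: 1, y: -2}

Step-by-step execution:
Initial: c=3, q=0, y=-2
After step 1 (SET(q, 8)): c=3, q=8, y=-2
After step 2 (COPY(q, c)): c=3, q=3, y=-2
After step 3 (HALVE(q)): c=3, q=1, y=-2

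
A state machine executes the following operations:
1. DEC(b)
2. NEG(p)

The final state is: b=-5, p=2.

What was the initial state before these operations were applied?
b=-4, p=-2

Working backwards:
Final state: b=-5, p=2
Before step 2 (NEG(p)): b=-5, p=-2
Before step 1 (DEC(b)): b=-4, p=-2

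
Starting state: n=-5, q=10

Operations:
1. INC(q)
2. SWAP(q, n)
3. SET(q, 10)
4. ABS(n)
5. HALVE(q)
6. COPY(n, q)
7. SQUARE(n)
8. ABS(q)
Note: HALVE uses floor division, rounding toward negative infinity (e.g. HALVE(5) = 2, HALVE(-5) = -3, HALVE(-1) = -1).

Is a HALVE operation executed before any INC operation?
No

First HALVE: step 5
First INC: step 1
Since 5 > 1, INC comes first.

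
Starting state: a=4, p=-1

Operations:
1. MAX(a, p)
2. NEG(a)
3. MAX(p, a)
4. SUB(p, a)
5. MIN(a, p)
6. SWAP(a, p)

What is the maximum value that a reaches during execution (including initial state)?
4

Values of a at each step:
Initial: a = 4 ← maximum
After step 1: a = 4
After step 2: a = -4
After step 3: a = -4
After step 4: a = -4
After step 5: a = -4
After step 6: a = 3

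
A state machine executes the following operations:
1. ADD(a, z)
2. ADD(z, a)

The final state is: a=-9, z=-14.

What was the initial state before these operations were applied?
a=-4, z=-5

Working backwards:
Final state: a=-9, z=-14
Before step 2 (ADD(z, a)): a=-9, z=-5
Before step 1 (ADD(a, z)): a=-4, z=-5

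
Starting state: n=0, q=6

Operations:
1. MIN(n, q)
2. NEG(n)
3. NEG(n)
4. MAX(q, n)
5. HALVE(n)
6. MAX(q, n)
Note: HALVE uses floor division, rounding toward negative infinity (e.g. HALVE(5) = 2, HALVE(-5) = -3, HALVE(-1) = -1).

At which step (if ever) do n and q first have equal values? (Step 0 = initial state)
Never

n and q never become equal during execution.

Comparing values at each step:
Initial: n=0, q=6
After step 1: n=0, q=6
After step 2: n=0, q=6
After step 3: n=0, q=6
After step 4: n=0, q=6
After step 5: n=0, q=6
After step 6: n=0, q=6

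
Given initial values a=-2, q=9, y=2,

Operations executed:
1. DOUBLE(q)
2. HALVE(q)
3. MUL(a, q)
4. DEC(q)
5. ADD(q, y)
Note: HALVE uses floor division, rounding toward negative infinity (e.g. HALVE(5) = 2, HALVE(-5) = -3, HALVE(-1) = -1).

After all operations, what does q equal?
q = 10

Tracing execution:
Step 1: DOUBLE(q) → q = 18
Step 2: HALVE(q) → q = 9
Step 3: MUL(a, q) → q = 9
Step 4: DEC(q) → q = 8
Step 5: ADD(q, y) → q = 10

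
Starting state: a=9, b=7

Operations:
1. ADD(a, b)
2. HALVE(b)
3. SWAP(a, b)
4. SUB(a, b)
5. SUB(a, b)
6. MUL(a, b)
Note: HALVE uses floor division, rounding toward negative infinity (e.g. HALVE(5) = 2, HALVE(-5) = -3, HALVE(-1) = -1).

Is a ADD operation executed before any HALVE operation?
Yes

First ADD: step 1
First HALVE: step 2
Since 1 < 2, ADD comes first.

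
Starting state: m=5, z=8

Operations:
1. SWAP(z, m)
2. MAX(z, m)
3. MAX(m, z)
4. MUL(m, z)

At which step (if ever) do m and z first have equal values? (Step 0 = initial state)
Step 2

m and z first become equal after step 2.

Comparing values at each step:
Initial: m=5, z=8
After step 1: m=8, z=5
After step 2: m=8, z=8 ← equal!
After step 3: m=8, z=8 ← equal!
After step 4: m=64, z=8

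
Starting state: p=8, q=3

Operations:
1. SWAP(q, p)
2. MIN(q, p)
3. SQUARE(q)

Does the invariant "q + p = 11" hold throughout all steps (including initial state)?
No, violated after step 2

The invariant is violated after step 2.

State at each step:
Initial: p=8, q=3
After step 1: p=3, q=8
After step 2: p=3, q=3
After step 3: p=3, q=9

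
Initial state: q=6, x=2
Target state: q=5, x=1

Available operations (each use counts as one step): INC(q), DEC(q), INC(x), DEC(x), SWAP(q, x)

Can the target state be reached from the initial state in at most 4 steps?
Yes

Path (2 steps): DEC(q) → DEC(x)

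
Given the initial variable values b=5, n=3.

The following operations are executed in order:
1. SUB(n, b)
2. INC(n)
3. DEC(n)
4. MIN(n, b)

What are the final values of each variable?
{b: 5, n: -2}

Step-by-step execution:
Initial: b=5, n=3
After step 1 (SUB(n, b)): b=5, n=-2
After step 2 (INC(n)): b=5, n=-1
After step 3 (DEC(n)): b=5, n=-2
After step 4 (MIN(n, b)): b=5, n=-2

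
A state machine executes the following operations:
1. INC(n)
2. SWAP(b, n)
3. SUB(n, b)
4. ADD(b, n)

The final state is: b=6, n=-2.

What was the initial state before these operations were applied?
b=6, n=7

Working backwards:
Final state: b=6, n=-2
Before step 4 (ADD(b, n)): b=8, n=-2
Before step 3 (SUB(n, b)): b=8, n=6
Before step 2 (SWAP(b, n)): b=6, n=8
Before step 1 (INC(n)): b=6, n=7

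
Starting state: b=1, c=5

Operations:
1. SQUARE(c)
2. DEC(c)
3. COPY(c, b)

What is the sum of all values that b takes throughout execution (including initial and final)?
4

Values of b at each step:
Initial: b = 1
After step 1: b = 1
After step 2: b = 1
After step 3: b = 1
Sum = 1 + 1 + 1 + 1 = 4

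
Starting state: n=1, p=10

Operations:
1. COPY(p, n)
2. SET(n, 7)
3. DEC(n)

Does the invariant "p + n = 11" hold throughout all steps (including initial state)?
No, violated after step 1

The invariant is violated after step 1.

State at each step:
Initial: n=1, p=10
After step 1: n=1, p=1
After step 2: n=7, p=1
After step 3: n=6, p=1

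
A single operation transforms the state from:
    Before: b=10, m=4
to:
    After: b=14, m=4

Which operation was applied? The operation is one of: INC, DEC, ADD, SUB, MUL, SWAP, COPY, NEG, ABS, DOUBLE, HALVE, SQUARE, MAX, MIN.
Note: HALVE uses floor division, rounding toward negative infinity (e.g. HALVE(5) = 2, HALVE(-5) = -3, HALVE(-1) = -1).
ADD(b, m)

Analyzing the change:
Before: b=10, m=4
After: b=14, m=4
Variable b changed from 10 to 14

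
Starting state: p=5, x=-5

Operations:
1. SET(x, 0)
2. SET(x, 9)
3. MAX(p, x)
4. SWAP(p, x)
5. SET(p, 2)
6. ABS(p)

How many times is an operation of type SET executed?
3

Counting SET operations:
Step 1: SET(x, 0) ← SET
Step 2: SET(x, 9) ← SET
Step 5: SET(p, 2) ← SET
Total: 3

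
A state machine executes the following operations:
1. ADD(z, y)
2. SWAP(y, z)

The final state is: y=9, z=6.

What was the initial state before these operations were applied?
y=6, z=3

Working backwards:
Final state: y=9, z=6
Before step 2 (SWAP(y, z)): y=6, z=9
Before step 1 (ADD(z, y)): y=6, z=3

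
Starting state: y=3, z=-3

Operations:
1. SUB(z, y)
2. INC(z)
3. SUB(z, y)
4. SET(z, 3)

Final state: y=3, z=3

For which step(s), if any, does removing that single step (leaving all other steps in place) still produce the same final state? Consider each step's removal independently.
Step(s) 1, 2, 3

Testing removal of each single step:
Without step 1: final = y=3, z=3 (same)
Without step 2: final = y=3, z=3 (same)
Without step 3: final = y=3, z=3 (same)
Without step 4: final = y=3, z=-8 (different)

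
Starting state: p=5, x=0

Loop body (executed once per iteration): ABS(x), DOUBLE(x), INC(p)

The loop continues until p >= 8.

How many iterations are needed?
3

Tracing iterations:
Initial: p=5, x=0
After iteration 1: p=6, x=0
After iteration 2: p=7, x=0
After iteration 3: p=8, x=0
p >= 8 now holds, so the loop exits after 3 iterations.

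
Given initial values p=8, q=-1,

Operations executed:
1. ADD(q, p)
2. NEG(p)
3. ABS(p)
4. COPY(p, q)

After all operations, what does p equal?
p = 7

Tracing execution:
Step 1: ADD(q, p) → p = 8
Step 2: NEG(p) → p = -8
Step 3: ABS(p) → p = 8
Step 4: COPY(p, q) → p = 7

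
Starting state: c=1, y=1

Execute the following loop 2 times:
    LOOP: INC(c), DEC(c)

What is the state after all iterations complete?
c=1, y=1

Iteration trace:
Start: c=1, y=1
After iteration 1: c=1, y=1
After iteration 2: c=1, y=1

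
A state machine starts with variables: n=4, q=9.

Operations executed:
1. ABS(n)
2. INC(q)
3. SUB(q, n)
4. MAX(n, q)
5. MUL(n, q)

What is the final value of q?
q = 6

Tracing execution:
Step 1: ABS(n) → q = 9
Step 2: INC(q) → q = 10
Step 3: SUB(q, n) → q = 6
Step 4: MAX(n, q) → q = 6
Step 5: MUL(n, q) → q = 6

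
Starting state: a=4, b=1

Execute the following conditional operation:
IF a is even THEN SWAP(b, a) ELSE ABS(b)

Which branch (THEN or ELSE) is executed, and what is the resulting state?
Branch: THEN, Final state: a=1, b=4

Evaluating condition: a is even
Condition is True, so THEN branch executes
After SWAP(b, a): a=1, b=4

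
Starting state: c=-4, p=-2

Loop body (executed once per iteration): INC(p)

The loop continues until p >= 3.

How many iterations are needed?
5

Tracing iterations:
Initial: c=-4, p=-2
After iteration 1: c=-4, p=-1
After iteration 2: c=-4, p=0
After iteration 3: c=-4, p=1
After iteration 4: c=-4, p=2
After iteration 5: c=-4, p=3
p >= 3 now holds, so the loop exits after 5 iterations.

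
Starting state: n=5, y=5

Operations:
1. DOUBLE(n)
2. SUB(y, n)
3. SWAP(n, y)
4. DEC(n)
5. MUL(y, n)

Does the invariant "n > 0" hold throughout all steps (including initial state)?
No, violated after step 3

The invariant is violated after step 3.

State at each step:
Initial: n=5, y=5
After step 1: n=10, y=5
After step 2: n=10, y=-5
After step 3: n=-5, y=10
After step 4: n=-6, y=10
After step 5: n=-6, y=-60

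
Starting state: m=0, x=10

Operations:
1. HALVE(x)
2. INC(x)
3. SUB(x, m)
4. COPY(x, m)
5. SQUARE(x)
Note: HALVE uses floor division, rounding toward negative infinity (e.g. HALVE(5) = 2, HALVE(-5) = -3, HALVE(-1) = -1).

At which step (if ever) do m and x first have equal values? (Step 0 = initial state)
Step 4

m and x first become equal after step 4.

Comparing values at each step:
Initial: m=0, x=10
After step 1: m=0, x=5
After step 2: m=0, x=6
After step 3: m=0, x=6
After step 4: m=0, x=0 ← equal!
After step 5: m=0, x=0 ← equal!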